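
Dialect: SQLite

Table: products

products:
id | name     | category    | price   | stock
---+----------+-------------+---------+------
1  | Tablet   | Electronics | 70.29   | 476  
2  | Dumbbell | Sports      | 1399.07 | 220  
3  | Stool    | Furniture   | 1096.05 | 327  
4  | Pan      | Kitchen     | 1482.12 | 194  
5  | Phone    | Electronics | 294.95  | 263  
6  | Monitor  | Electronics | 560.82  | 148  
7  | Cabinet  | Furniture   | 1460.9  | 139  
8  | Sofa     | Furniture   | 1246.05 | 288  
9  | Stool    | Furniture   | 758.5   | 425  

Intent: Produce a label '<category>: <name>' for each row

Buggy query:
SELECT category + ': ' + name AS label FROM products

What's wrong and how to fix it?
Bug: '+' is numeric addition; on text columns SQLite converts them to 0 instead of concatenating

Fix: Use the || operator for string concatenation

Corrected query:
SELECT category || ': ' || name AS label FROM products

Result:
label               
--------------------
Electronics: Tablet 
Sports: Dumbbell    
Furniture: Stool    
Kitchen: Pan        
Electronics: Phone  
Electronics: Monitor
Furniture: Cabinet  
Furniture: Sofa     
Furniture: Stool    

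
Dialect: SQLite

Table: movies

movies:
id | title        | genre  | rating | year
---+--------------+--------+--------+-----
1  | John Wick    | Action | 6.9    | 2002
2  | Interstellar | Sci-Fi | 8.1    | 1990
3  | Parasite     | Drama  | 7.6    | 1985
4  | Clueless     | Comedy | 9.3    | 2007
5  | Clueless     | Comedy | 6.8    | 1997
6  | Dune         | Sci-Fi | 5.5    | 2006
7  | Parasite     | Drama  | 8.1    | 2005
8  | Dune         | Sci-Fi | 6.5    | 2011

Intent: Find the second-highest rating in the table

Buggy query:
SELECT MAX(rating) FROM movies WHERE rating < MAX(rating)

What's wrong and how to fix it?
Bug: MAX(rating) on the right of the comparison is an aggregate-in-WHERE error

Fix: Compute the overall MAX in a subquery, then take MAX of rows below it

Corrected query:
SELECT MAX(rating) FROM movies WHERE rating < (SELECT MAX(rating) FROM movies)

Result:
MAX(rating)
-----------
8.1        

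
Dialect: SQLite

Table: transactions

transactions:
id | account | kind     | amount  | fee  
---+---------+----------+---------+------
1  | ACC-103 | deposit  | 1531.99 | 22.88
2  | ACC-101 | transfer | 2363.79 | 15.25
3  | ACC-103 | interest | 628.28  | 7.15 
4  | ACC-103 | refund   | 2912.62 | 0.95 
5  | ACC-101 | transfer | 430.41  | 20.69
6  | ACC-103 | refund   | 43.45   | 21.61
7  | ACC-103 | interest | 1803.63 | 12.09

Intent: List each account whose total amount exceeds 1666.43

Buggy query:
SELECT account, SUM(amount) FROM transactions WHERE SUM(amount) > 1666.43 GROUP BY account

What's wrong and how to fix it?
Bug: WHERE runs before GROUP BY, so aggregates aren't available there

Fix: Move the aggregate condition to a HAVING clause

Corrected query:
SELECT account, SUM(amount) FROM transactions GROUP BY account HAVING SUM(amount) > 1666.43

Result:
account | SUM(amount)
--------+------------
ACC-101 | 2794.2     
ACC-103 | 6919.97    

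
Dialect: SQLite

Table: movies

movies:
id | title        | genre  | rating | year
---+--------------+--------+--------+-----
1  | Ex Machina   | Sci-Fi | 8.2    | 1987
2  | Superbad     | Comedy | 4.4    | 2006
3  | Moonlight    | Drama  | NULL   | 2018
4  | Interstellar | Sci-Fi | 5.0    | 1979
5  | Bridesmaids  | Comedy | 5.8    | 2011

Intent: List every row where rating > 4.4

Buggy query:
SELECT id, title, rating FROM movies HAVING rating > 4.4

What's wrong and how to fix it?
Bug: HAVING filters the output of aggregation, but this query has no GROUP BY and no aggregate functions, so SQLite rejects it (HAVING clause on a non-aggregate query); the condition here is per row

Fix: Replace HAVING with WHERE since the condition applies to individual rows

Corrected query:
SELECT id, title, rating FROM movies WHERE rating > 4.4

Result:
id | title        | rating
---+--------------+-------
1  | Ex Machina   | 8.2   
4  | Interstellar | 5     
5  | Bridesmaids  | 5.8   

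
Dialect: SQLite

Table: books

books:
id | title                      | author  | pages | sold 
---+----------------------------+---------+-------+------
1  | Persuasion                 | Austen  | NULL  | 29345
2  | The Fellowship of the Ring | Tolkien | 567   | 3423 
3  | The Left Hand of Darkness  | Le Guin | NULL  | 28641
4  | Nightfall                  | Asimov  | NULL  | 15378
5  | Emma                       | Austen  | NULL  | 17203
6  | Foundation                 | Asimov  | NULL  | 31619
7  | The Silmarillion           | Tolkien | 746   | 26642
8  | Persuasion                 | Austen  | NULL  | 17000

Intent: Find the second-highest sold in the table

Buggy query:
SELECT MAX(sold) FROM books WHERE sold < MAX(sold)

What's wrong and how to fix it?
Bug: MAX(sold) on the right of the comparison is an aggregate-in-WHERE error

Fix: Compute the overall MAX in a subquery, then take MAX of rows below it

Corrected query:
SELECT MAX(sold) FROM books WHERE sold < (SELECT MAX(sold) FROM books)

Result:
MAX(sold)
---------
29345    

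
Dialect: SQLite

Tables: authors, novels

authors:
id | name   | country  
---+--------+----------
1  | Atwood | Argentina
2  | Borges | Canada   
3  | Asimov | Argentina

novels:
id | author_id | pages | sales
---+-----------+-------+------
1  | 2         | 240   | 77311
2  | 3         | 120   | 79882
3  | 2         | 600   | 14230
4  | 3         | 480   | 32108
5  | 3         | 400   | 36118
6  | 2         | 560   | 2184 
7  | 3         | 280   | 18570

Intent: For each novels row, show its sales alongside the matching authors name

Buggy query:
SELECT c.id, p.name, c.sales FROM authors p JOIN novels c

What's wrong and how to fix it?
Bug: JOIN with no ON clause produces a cartesian product; every novels row pairs with every authors row

Fix: Add ON c.author_id = p.id to the JOIN

Corrected query:
SELECT c.id, p.name, c.sales FROM authors p JOIN novels c ON c.author_id = p.id

Result:
id | name   | sales
---+--------+------
1  | Borges | 77311
2  | Asimov | 79882
3  | Borges | 14230
4  | Asimov | 32108
5  | Asimov | 36118
6  | Borges | 2184 
7  | Asimov | 18570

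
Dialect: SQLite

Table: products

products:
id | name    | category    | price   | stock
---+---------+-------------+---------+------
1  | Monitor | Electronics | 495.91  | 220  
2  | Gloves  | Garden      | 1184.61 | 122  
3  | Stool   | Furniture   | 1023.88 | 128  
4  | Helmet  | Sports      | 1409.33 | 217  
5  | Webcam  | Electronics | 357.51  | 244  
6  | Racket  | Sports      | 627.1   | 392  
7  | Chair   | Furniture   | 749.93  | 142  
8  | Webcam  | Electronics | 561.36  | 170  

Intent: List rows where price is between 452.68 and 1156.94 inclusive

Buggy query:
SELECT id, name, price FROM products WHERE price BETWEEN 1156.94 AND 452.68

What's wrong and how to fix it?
Bug: The bounds are reversed; BETWEEN a AND b requires a <= b to match anything

Fix: Write BETWEEN 452.68 AND 1156.94

Corrected query:
SELECT id, name, price FROM products WHERE price BETWEEN 452.68 AND 1156.94

Result:
id | name    | price  
---+---------+--------
1  | Monitor | 495.91 
3  | Stool   | 1023.88
6  | Racket  | 627.1  
7  | Chair   | 749.93 
8  | Webcam  | 561.36 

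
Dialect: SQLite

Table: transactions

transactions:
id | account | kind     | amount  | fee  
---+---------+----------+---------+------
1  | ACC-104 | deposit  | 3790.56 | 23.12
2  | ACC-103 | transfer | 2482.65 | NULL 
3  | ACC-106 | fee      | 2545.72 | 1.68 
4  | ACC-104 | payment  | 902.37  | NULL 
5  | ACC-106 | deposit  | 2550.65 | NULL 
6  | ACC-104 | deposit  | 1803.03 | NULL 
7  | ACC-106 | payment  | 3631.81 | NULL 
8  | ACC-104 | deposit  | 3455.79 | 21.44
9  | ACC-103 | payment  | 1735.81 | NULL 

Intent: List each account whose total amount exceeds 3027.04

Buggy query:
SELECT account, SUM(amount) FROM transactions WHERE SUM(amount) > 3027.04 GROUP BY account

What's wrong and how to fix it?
Bug: Aggregate functions cannot appear in a WHERE clause

Fix: Use HAVING (which filters groups after aggregation) instead of WHERE

Corrected query:
SELECT account, SUM(amount) FROM transactions GROUP BY account HAVING SUM(amount) > 3027.04

Result:
account | SUM(amount)
--------+------------
ACC-103 | 4218.46    
ACC-104 | 9951.75    
ACC-106 | 8728.18    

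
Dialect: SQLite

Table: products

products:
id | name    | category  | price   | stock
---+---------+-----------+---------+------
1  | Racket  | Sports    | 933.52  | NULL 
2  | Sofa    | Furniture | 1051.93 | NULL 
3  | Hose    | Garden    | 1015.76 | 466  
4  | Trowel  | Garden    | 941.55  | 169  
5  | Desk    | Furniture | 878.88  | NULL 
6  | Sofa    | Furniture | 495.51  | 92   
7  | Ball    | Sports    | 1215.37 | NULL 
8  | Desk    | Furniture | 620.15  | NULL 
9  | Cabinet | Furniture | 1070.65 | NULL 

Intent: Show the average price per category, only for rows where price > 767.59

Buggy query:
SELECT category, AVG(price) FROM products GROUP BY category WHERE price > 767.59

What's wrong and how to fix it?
Bug: Row-level WHERE must come before GROUP BY in the clause order

Fix: Move the WHERE clause before GROUP BY

Corrected query:
SELECT category, AVG(price) FROM products WHERE price > 767.59 GROUP BY category

Result:
category  | AVG(price) 
----------+------------
Furniture | 1000.486667
Garden    | 978.655    
Sports    | 1074.445   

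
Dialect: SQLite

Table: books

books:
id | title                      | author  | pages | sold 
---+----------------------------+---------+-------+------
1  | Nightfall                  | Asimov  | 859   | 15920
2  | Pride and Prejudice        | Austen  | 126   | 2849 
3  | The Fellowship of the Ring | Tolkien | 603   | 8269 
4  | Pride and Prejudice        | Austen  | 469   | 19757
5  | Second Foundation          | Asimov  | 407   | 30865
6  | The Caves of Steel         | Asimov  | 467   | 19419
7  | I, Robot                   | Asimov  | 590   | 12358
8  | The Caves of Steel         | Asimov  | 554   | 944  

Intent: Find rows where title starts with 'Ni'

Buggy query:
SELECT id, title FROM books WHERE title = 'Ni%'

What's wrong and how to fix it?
Bug: '=' compares the literal string including the % character; pattern matching needs LIKE

Fix: Replace '=' with LIKE so 'Ni%' is treated as a pattern

Corrected query:
SELECT id, title FROM books WHERE title LIKE 'Ni%'

Result:
id | title    
---+----------
1  | Nightfall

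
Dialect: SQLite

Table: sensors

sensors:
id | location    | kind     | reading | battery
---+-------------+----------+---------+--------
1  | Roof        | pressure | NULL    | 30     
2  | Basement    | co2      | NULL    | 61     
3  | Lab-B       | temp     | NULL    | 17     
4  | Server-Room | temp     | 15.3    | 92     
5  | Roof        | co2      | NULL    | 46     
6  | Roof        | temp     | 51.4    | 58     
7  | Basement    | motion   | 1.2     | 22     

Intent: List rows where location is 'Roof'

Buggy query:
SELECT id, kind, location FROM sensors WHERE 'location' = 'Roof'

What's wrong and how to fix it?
Bug: 'location' in single quotes is a string literal, not the column; the comparison is literal-vs-literal and never true

Fix: Remove the quotes around the column name (or use double quotes for an identifier)

Corrected query:
SELECT id, kind, location FROM sensors WHERE location = 'Roof'

Result:
id | kind     | location
---+----------+---------
1  | pressure | Roof    
5  | co2      | Roof    
6  | temp     | Roof    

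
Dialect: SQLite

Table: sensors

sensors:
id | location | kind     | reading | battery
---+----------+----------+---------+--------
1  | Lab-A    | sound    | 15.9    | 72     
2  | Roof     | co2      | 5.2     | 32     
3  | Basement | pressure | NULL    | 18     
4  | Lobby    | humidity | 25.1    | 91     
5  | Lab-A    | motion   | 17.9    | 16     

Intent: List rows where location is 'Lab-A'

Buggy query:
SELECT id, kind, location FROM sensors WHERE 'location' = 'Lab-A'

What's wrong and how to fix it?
Bug: Single quotes denote string literals in SQL; the column name is being compared as a constant string

Fix: Remove the quotes around the column name (or use double quotes for an identifier)

Corrected query:
SELECT id, kind, location FROM sensors WHERE location = 'Lab-A'

Result:
id | kind   | location
---+--------+---------
1  | sound  | Lab-A   
5  | motion | Lab-A   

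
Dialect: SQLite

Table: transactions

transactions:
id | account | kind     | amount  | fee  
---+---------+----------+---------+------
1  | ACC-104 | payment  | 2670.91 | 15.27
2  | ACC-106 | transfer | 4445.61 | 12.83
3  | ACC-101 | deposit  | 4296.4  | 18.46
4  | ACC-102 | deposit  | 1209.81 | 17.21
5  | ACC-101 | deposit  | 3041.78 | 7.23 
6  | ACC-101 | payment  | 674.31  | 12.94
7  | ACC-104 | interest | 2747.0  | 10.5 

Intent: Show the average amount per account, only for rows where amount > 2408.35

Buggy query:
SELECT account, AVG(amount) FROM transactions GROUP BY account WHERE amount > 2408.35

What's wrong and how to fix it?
Bug: WHERE cannot follow GROUP BY

Fix: Move the WHERE clause before GROUP BY

Corrected query:
SELECT account, AVG(amount) FROM transactions WHERE amount > 2408.35 GROUP BY account

Result:
account | AVG(amount)
--------+------------
ACC-101 | 3669.09    
ACC-104 | 2708.955   
ACC-106 | 4445.61    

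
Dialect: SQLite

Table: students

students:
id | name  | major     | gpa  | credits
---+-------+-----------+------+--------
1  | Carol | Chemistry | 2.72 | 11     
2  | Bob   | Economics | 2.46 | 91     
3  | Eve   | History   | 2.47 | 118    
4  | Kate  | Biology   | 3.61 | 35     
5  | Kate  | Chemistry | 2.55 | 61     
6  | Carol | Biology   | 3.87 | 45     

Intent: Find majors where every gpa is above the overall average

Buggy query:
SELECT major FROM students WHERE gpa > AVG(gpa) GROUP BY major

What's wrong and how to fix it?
Bug: WHERE evaluates per row before aggregation, so AVG() is unavailable

Fix: Compute the overall average in a scalar subquery and compare each group's MIN against it in HAVING

Corrected query:
SELECT major FROM students GROUP BY major HAVING MIN(gpa) > (SELECT AVG(gpa) FROM students)

Result:
major  
-------
Biology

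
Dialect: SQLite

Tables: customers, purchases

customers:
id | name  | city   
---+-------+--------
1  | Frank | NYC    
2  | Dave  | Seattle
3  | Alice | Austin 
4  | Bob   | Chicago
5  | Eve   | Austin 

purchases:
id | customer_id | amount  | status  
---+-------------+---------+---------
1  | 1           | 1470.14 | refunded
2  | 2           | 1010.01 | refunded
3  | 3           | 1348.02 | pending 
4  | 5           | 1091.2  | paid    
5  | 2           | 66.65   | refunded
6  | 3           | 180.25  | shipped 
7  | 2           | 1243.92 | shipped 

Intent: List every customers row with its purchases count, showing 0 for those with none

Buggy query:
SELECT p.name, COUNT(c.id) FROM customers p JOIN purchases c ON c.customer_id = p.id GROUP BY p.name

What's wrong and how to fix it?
Bug: INNER JOIN drops customers rows that have no matching purchases rows

Fix: Use LEFT JOIN so parents without children still appear (COUNT(c.id) gives 0)

Corrected query:
SELECT p.name, COUNT(c.id) FROM customers p LEFT JOIN purchases c ON c.customer_id = p.id GROUP BY p.name

Result:
name  | COUNT(c.id)
------+------------
Alice | 2          
Bob   | 0          
Dave  | 3          
Eve   | 1          
Frank | 1          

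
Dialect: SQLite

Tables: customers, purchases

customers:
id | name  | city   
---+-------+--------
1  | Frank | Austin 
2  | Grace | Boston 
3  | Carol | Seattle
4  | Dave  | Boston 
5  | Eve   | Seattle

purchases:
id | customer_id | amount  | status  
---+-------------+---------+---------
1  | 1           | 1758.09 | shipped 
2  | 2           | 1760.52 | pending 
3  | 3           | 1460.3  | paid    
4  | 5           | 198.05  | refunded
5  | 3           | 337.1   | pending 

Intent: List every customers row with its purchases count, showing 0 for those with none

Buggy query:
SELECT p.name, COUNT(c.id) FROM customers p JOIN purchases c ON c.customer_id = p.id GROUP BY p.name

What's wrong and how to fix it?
Bug: INNER JOIN drops customers rows that have no matching purchases rows

Fix: Use LEFT JOIN so parents without children still appear (COUNT(c.id) gives 0)

Corrected query:
SELECT p.name, COUNT(c.id) FROM customers p LEFT JOIN purchases c ON c.customer_id = p.id GROUP BY p.name

Result:
name  | COUNT(c.id)
------+------------
Carol | 2          
Dave  | 0          
Eve   | 1          
Frank | 1          
Grace | 1          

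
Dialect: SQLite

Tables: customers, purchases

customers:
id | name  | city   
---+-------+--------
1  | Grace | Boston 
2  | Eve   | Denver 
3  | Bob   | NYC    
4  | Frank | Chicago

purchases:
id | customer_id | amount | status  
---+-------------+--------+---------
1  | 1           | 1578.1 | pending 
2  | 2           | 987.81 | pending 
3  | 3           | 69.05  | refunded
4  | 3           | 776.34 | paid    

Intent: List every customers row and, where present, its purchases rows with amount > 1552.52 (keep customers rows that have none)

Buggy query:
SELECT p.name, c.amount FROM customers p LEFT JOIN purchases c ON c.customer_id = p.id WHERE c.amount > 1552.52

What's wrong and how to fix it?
Bug: Filtering c.amount in WHERE discards the NULL rows produced by LEFT JOIN, turning it into an inner join

Fix: Put 'c.amount > 1552.52' in the JOIN's ON clause instead of WHERE

Corrected query:
SELECT p.name, c.amount FROM customers p LEFT JOIN purchases c ON c.customer_id = p.id AND c.amount > 1552.52

Result:
name  | amount
------+-------
Grace | 1578.1
Eve   | NULL  
Bob   | NULL  
Frank | NULL  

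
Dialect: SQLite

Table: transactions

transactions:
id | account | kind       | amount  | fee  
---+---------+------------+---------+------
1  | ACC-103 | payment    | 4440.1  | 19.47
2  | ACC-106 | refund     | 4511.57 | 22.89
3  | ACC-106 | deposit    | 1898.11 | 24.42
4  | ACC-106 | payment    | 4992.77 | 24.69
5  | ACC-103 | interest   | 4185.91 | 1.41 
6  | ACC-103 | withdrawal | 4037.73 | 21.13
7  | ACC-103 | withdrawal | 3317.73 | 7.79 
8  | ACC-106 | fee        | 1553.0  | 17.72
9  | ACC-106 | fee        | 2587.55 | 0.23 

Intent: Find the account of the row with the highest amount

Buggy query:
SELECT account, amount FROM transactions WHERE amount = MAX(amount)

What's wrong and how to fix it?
Bug: MAX(amount) is an aggregate and cannot be used directly in WHERE

Fix: Use a subquery: WHERE amount = (SELECT MAX(amount) FROM transactions)

Corrected query:
SELECT account, amount FROM transactions WHERE amount = (SELECT MAX(amount) FROM transactions)

Result:
account | amount 
--------+--------
ACC-106 | 4992.77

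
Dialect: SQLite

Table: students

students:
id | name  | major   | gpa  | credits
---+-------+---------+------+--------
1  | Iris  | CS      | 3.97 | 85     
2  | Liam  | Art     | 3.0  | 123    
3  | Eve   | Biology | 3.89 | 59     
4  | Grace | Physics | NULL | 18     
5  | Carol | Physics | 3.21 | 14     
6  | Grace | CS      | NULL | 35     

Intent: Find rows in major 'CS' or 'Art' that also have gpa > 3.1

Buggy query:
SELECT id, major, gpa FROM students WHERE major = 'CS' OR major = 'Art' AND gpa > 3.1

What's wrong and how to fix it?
Bug: Without parentheses, AND is evaluated before OR, so the gpa filter only applies to the 'Art' branch

Fix: Add parentheses around the OR so the AND applies to both alternatives

Corrected query:
SELECT id, major, gpa FROM students WHERE (major = 'CS' OR major = 'Art') AND gpa > 3.1

Result:
id | major | gpa 
---+-------+-----
1  | CS    | 3.97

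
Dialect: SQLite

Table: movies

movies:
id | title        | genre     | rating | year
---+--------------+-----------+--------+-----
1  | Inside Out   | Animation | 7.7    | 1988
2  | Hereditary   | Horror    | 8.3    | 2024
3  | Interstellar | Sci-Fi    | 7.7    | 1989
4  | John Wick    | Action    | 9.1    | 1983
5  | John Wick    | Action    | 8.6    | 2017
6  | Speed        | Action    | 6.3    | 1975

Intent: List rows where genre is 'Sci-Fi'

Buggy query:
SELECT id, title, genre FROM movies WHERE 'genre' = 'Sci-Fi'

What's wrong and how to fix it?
Bug: 'genre' in single quotes is a string literal, not the column; the comparison is literal-vs-literal and never true

Fix: Remove the quotes around the column name (or use double quotes for an identifier)

Corrected query:
SELECT id, title, genre FROM movies WHERE genre = 'Sci-Fi'

Result:
id | title        | genre 
---+--------------+-------
3  | Interstellar | Sci-Fi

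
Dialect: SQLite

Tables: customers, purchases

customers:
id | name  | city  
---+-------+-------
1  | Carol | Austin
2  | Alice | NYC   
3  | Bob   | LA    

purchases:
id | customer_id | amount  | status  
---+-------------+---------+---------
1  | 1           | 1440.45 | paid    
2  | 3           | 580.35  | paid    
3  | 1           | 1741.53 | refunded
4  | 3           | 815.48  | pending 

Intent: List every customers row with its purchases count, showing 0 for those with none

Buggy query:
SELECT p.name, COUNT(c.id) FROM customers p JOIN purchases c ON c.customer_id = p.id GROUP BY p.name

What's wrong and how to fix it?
Bug: An inner join excludes parents with zero children

Fix: Use LEFT JOIN so parents without children still appear (COUNT(c.id) gives 0)

Corrected query:
SELECT p.name, COUNT(c.id) FROM customers p LEFT JOIN purchases c ON c.customer_id = p.id GROUP BY p.name

Result:
name  | COUNT(c.id)
------+------------
Alice | 0          
Bob   | 2          
Carol | 2          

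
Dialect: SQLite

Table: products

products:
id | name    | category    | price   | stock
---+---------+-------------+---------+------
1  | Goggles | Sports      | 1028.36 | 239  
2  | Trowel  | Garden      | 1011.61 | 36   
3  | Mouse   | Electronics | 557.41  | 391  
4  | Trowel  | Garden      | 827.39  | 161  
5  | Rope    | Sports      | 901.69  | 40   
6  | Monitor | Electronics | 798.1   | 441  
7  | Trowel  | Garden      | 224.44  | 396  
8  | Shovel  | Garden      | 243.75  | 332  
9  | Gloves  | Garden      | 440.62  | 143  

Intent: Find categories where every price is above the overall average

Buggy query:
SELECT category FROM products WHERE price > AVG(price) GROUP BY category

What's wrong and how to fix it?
Bug: AVG() is an aggregate; it can't sit directly in WHERE

Fix: Compute the overall average in a scalar subquery and compare each group's MIN against it in HAVING

Corrected query:
SELECT category FROM products GROUP BY category HAVING MIN(price) > (SELECT AVG(price) FROM products)

Result:
category
--------
Sports  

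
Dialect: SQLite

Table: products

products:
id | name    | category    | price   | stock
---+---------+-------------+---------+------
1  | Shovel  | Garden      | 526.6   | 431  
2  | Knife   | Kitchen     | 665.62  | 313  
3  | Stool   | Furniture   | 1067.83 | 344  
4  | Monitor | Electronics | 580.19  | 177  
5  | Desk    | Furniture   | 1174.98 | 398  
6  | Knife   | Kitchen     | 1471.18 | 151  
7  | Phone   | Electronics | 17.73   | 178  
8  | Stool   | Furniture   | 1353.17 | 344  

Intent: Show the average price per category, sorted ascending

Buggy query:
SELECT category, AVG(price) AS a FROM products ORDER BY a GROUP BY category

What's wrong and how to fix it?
Bug: ORDER BY appears before GROUP BY; SQL clause order requires GROUP BY first

Fix: Reorder: SELECT … FROM … GROUP BY … ORDER BY …

Corrected query:
SELECT category, AVG(price) AS a FROM products GROUP BY category ORDER BY a

Result:
category    | a      
------------+--------
Electronics | 298.96 
Garden      | 526.6  
Kitchen     | 1068.4 
Furniture   | 1198.66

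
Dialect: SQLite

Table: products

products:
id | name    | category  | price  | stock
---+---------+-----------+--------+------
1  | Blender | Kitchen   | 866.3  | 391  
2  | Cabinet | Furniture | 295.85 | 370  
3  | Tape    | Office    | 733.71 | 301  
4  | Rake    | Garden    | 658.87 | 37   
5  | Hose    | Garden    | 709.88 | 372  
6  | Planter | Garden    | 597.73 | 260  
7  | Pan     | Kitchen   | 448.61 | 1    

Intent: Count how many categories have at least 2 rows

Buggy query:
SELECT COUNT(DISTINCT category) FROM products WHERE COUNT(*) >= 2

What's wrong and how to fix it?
Bug: COUNT(*) cannot appear in WHERE; the per-group count doesn't exist yet

Fix: Use a subquery that GROUPs and filters with HAVING, then count its rows

Corrected query:
SELECT COUNT(*) FROM (SELECT category FROM products GROUP BY category HAVING COUNT(*) >= 2)

Result:
COUNT(*)
--------
2       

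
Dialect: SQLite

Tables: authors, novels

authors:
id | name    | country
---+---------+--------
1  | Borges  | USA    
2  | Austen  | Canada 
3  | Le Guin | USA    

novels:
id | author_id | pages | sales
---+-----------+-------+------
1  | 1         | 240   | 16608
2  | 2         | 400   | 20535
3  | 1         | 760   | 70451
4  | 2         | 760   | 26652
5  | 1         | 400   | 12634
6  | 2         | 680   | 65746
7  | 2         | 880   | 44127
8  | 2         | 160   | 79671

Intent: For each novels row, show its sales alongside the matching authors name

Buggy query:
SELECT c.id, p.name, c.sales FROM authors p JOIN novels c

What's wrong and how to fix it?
Bug: JOIN with no ON clause produces a cartesian product; every novels row pairs with every authors row

Fix: Specify the join condition linking the foreign key to the parent id

Corrected query:
SELECT c.id, p.name, c.sales FROM authors p JOIN novels c ON c.author_id = p.id

Result:
id | name   | sales
---+--------+------
1  | Borges | 16608
2  | Austen | 20535
3  | Borges | 70451
4  | Austen | 26652
5  | Borges | 12634
6  | Austen | 65746
7  | Austen | 44127
8  | Austen | 79671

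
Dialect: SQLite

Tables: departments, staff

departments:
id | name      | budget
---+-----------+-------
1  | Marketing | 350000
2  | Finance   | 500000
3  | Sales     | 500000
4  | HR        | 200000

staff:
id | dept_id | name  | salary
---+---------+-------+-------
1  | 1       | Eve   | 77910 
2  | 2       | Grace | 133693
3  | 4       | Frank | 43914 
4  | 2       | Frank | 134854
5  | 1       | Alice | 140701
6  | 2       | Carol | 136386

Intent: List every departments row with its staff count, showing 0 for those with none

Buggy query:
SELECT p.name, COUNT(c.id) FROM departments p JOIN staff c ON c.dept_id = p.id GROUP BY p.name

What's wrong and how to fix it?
Bug: INNER JOIN drops departments rows that have no matching staff rows

Fix: Switch to LEFT JOIN to retain unmatched parent rows

Corrected query:
SELECT p.name, COUNT(c.id) FROM departments p LEFT JOIN staff c ON c.dept_id = p.id GROUP BY p.name

Result:
name      | COUNT(c.id)
----------+------------
Finance   | 3          
HR        | 1          
Marketing | 2          
Sales     | 0          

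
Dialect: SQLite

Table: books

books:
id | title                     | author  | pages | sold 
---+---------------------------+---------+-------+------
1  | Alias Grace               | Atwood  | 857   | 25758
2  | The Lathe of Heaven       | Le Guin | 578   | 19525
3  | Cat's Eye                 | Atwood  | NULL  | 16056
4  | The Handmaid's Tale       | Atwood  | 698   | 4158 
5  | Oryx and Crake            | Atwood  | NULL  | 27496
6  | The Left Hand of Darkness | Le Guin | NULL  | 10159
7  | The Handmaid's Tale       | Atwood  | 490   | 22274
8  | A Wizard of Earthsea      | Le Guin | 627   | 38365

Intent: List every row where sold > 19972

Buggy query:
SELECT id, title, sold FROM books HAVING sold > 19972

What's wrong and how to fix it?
Bug: This is a non-aggregate query (no GROUP BY, no aggregates), so in SQLite the HAVING clause is invalid here; a row-level condition belongs in WHERE

Fix: Use WHERE for row-level filtering

Corrected query:
SELECT id, title, sold FROM books WHERE sold > 19972

Result:
id | title                | sold 
---+----------------------+------
1  | Alias Grace          | 25758
5  | Oryx and Crake       | 27496
7  | The Handmaid's Tale  | 22274
8  | A Wizard of Earthsea | 38365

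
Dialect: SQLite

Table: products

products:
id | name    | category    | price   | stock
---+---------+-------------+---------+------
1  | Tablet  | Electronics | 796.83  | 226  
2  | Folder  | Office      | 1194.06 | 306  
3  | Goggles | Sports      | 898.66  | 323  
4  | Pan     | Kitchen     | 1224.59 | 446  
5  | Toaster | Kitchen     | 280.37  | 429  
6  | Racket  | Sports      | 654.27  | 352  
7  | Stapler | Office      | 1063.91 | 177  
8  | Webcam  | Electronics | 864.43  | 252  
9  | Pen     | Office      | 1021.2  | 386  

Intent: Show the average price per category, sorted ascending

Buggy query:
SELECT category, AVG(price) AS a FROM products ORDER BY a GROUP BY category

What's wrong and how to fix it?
Bug: ORDER BY appears before GROUP BY; SQL clause order requires GROUP BY first

Fix: Move ORDER BY to the end, after GROUP BY

Corrected query:
SELECT category, AVG(price) AS a FROM products GROUP BY category ORDER BY a

Result:
category    | a          
------------+------------
Kitchen     | 752.48     
Sports      | 776.465    
Electronics | 830.63     
Office      | 1093.056667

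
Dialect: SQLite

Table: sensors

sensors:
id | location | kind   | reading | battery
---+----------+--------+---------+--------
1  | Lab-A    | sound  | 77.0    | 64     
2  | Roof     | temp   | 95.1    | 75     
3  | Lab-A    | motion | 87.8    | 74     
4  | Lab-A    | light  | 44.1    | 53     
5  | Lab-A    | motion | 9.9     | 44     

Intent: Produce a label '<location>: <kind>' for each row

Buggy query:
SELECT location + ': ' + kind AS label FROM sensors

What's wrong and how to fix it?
Bug: SQLite uses || for string concatenation; + coerces text to numbers (yielding 0)

Fix: Use the || operator for string concatenation

Corrected query:
SELECT location || ': ' || kind AS label FROM sensors

Result:
label        
-------------
Lab-A: sound 
Roof: temp   
Lab-A: motion
Lab-A: light 
Lab-A: motion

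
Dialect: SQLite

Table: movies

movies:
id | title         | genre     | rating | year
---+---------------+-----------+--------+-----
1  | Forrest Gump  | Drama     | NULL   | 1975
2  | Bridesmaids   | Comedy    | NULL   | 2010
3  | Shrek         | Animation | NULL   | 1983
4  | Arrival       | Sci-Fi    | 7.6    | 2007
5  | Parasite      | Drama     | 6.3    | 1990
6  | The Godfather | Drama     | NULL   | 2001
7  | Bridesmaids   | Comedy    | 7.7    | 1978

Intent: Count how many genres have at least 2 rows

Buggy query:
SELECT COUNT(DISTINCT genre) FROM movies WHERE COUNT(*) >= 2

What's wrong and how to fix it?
Bug: COUNT(*) cannot appear in WHERE; the per-group count doesn't exist yet

Fix: Use a subquery that GROUPs and filters with HAVING, then count its rows

Corrected query:
SELECT COUNT(*) FROM (SELECT genre FROM movies GROUP BY genre HAVING COUNT(*) >= 2)

Result:
COUNT(*)
--------
2       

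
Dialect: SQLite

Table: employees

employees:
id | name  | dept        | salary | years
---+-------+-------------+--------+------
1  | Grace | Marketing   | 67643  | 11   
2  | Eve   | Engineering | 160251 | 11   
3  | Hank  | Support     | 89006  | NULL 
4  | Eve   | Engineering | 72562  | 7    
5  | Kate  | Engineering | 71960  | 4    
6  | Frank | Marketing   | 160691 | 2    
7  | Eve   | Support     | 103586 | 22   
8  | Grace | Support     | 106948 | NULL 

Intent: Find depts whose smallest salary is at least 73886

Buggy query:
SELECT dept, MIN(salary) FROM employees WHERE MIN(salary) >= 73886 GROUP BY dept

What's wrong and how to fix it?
Bug: MIN() in WHERE is a misuse of aggregate

Fix: Replace WHERE with HAVING after the GROUP BY

Corrected query:
SELECT dept, MIN(salary) FROM employees GROUP BY dept HAVING MIN(salary) >= 73886

Result:
dept    | MIN(salary)
--------+------------
Support | 89006      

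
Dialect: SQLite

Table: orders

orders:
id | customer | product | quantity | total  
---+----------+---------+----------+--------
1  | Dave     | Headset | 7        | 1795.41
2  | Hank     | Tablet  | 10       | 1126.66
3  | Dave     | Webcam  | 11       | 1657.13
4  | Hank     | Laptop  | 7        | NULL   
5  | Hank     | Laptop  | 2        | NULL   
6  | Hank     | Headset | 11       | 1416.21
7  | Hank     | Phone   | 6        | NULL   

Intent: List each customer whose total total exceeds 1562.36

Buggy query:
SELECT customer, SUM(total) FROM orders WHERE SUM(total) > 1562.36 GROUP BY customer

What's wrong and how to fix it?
Bug: WHERE runs before GROUP BY, so aggregates aren't available there

Fix: Use HAVING (which filters groups after aggregation) instead of WHERE

Corrected query:
SELECT customer, SUM(total) FROM orders GROUP BY customer HAVING SUM(total) > 1562.36

Result:
customer | SUM(total)
---------+-----------
Dave     | 3452.54   
Hank     | 2542.87   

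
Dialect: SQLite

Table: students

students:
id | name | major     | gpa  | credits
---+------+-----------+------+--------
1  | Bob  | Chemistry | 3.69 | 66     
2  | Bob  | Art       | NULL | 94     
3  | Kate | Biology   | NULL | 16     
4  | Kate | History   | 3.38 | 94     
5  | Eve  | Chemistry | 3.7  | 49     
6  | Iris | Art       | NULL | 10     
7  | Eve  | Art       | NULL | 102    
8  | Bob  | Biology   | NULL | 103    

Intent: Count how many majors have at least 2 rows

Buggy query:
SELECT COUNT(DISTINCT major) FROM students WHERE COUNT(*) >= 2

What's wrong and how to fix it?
Bug: COUNT(*) cannot appear in WHERE; the per-group count doesn't exist yet

Fix: Group first with HAVING COUNT(*) >= 2, then COUNT the resulting groups

Corrected query:
SELECT COUNT(*) FROM (SELECT major FROM students GROUP BY major HAVING COUNT(*) >= 2)

Result:
COUNT(*)
--------
3       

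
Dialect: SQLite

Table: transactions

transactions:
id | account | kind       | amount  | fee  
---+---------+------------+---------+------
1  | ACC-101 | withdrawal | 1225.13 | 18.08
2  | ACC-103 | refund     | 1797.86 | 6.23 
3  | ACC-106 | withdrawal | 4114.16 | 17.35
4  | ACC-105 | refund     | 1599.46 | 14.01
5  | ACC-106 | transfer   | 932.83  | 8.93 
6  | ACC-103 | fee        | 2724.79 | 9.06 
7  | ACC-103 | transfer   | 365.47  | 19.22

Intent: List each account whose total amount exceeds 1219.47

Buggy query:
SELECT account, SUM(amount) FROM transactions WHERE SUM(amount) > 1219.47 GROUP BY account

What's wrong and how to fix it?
Bug: SUM(amount) is an aggregate, but WHERE filters rows before aggregation

Fix: Move the aggregate condition to a HAVING clause

Corrected query:
SELECT account, SUM(amount) FROM transactions GROUP BY account HAVING SUM(amount) > 1219.47

Result:
account | SUM(amount)
--------+------------
ACC-101 | 1225.13    
ACC-103 | 4888.12    
ACC-105 | 1599.46    
ACC-106 | 5046.99    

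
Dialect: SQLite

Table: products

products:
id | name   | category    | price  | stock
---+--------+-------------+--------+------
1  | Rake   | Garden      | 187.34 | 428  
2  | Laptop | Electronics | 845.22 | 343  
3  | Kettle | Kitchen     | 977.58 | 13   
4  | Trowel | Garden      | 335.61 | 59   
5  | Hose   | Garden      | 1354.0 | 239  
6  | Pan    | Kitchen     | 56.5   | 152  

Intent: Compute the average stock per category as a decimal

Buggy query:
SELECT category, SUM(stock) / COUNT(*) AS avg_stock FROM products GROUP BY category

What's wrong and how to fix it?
Bug: SUM(stock) and COUNT(*) are both integers; the division truncates the fractional part

Fix: Cast one side to REAL so the division keeps the fractional part

Corrected query:
SELECT category, SUM(stock) * 1.0 / COUNT(*) AS avg_stock FROM products GROUP BY category

Result:
category    | avg_stock
------------+----------
Electronics | 343      
Garden      | 242      
Kitchen     | 82.5     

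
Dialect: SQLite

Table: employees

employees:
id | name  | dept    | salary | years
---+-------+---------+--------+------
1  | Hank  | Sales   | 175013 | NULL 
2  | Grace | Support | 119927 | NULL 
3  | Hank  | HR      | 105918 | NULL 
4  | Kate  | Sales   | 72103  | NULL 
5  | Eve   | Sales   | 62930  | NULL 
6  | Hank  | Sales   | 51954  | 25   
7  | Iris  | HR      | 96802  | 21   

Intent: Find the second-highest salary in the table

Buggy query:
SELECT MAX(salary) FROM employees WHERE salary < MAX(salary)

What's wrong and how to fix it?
Bug: The inner MAX is an aggregate inside WHERE, which is not allowed

Fix: Put the inner MAX in a scalar subquery

Corrected query:
SELECT MAX(salary) FROM employees WHERE salary < (SELECT MAX(salary) FROM employees)

Result:
MAX(salary)
-----------
119927     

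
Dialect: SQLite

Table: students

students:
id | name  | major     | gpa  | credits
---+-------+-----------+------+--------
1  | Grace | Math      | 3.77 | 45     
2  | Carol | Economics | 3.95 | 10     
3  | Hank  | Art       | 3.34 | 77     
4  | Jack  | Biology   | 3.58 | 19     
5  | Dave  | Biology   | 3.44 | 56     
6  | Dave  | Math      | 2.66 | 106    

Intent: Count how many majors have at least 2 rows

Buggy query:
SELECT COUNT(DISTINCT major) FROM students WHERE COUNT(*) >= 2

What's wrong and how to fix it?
Bug: COUNT(*) cannot appear in WHERE; the per-group count doesn't exist yet

Fix: Use a subquery that GROUPs and filters with HAVING, then count its rows

Corrected query:
SELECT COUNT(*) FROM (SELECT major FROM students GROUP BY major HAVING COUNT(*) >= 2)

Result:
COUNT(*)
--------
2       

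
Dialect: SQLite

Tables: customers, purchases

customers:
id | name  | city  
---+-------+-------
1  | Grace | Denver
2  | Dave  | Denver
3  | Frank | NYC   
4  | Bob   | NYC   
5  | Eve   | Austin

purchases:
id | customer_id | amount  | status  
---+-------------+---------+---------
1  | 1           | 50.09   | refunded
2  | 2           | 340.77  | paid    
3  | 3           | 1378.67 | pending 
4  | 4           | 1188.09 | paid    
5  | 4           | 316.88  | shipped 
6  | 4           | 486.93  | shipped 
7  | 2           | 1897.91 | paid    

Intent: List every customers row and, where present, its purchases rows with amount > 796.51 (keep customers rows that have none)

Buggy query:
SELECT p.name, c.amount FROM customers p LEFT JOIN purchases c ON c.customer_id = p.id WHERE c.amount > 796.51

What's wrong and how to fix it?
Bug: A WHERE condition on the right-hand table after LEFT JOIN drops unmatched parents

Fix: Move the right-table condition into the ON clause so unmatched parents are kept

Corrected query:
SELECT p.name, c.amount FROM customers p LEFT JOIN purchases c ON c.customer_id = p.id AND c.amount > 796.51

Result:
name  | amount 
------+--------
Grace | NULL   
Dave  | 1897.91
Frank | 1378.67
Bob   | 1188.09
Eve   | NULL   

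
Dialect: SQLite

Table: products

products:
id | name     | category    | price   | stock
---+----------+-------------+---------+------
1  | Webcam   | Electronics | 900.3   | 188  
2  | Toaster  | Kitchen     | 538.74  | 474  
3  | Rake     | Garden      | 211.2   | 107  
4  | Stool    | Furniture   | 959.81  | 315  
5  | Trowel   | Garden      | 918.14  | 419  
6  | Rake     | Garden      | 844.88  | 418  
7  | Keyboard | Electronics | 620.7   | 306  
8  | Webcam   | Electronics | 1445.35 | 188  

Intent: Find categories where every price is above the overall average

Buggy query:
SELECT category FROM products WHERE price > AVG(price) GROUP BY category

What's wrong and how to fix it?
Bug: WHERE evaluates per row before aggregation, so AVG() is unavailable

Fix: Compute the overall average in a scalar subquery and compare each group's MIN against it in HAVING

Corrected query:
SELECT category FROM products GROUP BY category HAVING MIN(price) > (SELECT AVG(price) FROM products)

Result:
category 
---------
Furniture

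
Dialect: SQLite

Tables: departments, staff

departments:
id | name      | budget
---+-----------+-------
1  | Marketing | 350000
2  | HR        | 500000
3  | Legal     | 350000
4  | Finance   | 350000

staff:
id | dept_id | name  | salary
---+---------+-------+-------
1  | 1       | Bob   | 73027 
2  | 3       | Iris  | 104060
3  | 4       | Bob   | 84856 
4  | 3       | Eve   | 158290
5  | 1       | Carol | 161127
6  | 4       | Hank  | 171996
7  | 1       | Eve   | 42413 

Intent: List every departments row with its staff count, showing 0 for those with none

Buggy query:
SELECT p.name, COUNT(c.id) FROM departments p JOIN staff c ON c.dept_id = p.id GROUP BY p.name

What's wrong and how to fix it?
Bug: INNER JOIN drops departments rows that have no matching staff rows

Fix: Switch to LEFT JOIN to retain unmatched parent rows

Corrected query:
SELECT p.name, COUNT(c.id) FROM departments p LEFT JOIN staff c ON c.dept_id = p.id GROUP BY p.name

Result:
name      | COUNT(c.id)
----------+------------
Finance   | 2          
HR        | 0          
Legal     | 2          
Marketing | 3          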